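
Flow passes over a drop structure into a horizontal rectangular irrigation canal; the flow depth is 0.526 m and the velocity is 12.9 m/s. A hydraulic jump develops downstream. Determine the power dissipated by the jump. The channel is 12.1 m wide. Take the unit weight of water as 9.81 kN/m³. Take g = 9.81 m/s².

P = 3938 kW

Fr₁ = V₁/√(g·y₁) = 12.9/√(9.81×0.526) = 5.68.
Bélanger equation: y₂/y₁ = ½[√(1 + 8Fr₁²) − 1] = ½[√259.0 − 1] = 7.55.
y₂ = 7.55 × 0.526 = 3.97 m.
q = V₁·y₁ = 12.9 × 0.526 = 6.79 m²/s. V₂ = q/y₂ = 6.79/3.97 = 1.71 m/s. E₁ = y₁ + V₁²/2g = 9.01 m; E₂ = y₂ + V₂²/2g = 4.12 m. ΔE = E₁ − E₂ = 4.89 m.
Q = q·b = 6.79 × 12.1 = 82.1 m³/s. P = γ·Q·ΔE = 9.81 × 82.1 × 4.89 = 3938 kW.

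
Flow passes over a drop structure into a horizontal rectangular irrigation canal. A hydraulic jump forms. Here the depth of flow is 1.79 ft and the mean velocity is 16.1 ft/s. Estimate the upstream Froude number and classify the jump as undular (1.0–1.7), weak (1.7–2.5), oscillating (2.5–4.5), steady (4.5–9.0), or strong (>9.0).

Fr₁ = V₁/√(g·y₁) = 16.1/√(32.2×1.79) = 2.12.
Fr₁ = 2.12 lies in the weak range.

Fr₁ = 2.12; weak jump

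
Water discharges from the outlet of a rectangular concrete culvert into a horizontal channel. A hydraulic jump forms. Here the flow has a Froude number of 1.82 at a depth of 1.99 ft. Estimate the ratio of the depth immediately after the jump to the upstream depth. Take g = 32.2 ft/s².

Fr₁ = 1.82 (given).
Bélanger equation: y₂/y₁ = ½[√(1 + 8Fr₁²) − 1] = ½[√27.50 − 1] = 2.12.

y₂/y₁ = 2.12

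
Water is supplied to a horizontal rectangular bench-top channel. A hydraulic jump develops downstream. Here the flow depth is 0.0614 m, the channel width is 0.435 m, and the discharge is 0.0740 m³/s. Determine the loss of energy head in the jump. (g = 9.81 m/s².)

q = Q/b = 0.0740/0.435 = 0.170 m²/s; V₁ = q/y₁ = 2.77 m/s. Fr₁ = V₁/√(g·y₁) = 3.57.
By Bélanger, y₂/y₁ = ½[√(1 + 8Fr₁²) − 1] = ½[√103.0 − 1] = 4.57.
y₂ = 4.57 × 0.0614 = 0.281 m.
Head loss: ΔE = (y₂ − y₁)³/(4y₁y₂) = (0.281 − 0.0614)³/(4×0.0614×0.281) = 0.0106/0.0690 = 0.153 m.

ΔE = 0.153 m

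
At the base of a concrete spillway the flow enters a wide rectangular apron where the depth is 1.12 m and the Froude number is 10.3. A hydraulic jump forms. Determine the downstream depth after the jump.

Fr₁ = 10.3 (given).
Conjugate-depth relation: y₂/y₁ = ½[√(1 + 8Fr₁²) − 1] = ½[√849.7 − 1] = 14.1.
y₂ = 14.1 × 1.12 = 15.8 m.

y₂ = 15.8 m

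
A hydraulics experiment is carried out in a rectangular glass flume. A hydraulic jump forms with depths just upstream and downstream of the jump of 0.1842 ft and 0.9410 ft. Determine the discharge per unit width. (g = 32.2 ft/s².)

For a rectangular channel the momentum equation gives q² = ½·g·y₁·y₂·(y₁ + y₂) = ½×32.2×0.1842×0.9410×1.125 = 3.140.
q = √3.140 = 1.772 ft²/s.

q = 1.772 ft²/s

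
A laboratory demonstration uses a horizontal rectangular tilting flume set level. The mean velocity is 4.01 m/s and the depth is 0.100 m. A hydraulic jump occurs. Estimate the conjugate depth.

Fr₁ = V₁/√(g·y₁) = 4.01/√(9.81×0.100) = 4.05.
Bélanger equation: y₂/y₁ = ½[√(1 + 8Fr₁²) − 1] = ½[√132.1 − 1] = 5.25.
y₂ = 5.25 × 0.100 = 0.525 m.

y₂ = 0.525 m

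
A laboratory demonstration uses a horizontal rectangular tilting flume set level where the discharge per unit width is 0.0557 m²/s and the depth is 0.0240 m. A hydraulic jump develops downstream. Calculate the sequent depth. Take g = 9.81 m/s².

V₁ = q/y₁ = 0.0557/0.0240 = 2.32 m/s. Fr₁ = V₁/√(g·y₁) = 2.32/√(9.81×0.0240) = 4.78.
Sequent-depth ratio: y₂/y₁ = ½[√(1 + 8Fr₁²) − 1] = ½[√184.0 − 1] = 6.28.
y₂ = 6.28 × 0.0240 = 0.151 m.

y₂ = 0.151 m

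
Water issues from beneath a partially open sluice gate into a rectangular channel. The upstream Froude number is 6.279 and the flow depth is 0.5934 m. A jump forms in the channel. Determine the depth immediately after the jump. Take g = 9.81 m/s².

Fr₁ = 6.279 (given).
Bélanger equation: y₂/y₁ = ½[√(1 + 8Fr₁²) − 1] = ½[√316.41 − 1] = 8.394.
y₂ = 8.394 × 0.5934 = 4.981 m.

y₂ = 4.981 m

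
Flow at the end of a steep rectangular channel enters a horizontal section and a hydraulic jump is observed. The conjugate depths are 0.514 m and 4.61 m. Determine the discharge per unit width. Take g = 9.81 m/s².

For a rectangular channel the momentum equation gives q² = ½·g·y₁·y₂·(y₁ + y₂) = ½×9.81×0.514×4.61×5.12 = 59.6.
q = √59.6 = 7.72 m²/s.

q = 7.72 m²/s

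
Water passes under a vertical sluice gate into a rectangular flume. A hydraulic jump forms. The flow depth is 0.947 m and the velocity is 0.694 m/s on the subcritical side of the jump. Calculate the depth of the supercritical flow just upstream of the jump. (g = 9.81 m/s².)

y₁ = 0.0897 m

Fr₂ = V₂/√(g·y₂) = 0.694/√(9.81×0.947) = 0.228.
The Bélanger relation is symmetric: y₁/y₂ = ½[√(1 + 8Fr₂²) − 1] = ½[√1.415 − 1] = 0.0947.
y₁ = 0.0947 × 0.947 = 0.0897 m.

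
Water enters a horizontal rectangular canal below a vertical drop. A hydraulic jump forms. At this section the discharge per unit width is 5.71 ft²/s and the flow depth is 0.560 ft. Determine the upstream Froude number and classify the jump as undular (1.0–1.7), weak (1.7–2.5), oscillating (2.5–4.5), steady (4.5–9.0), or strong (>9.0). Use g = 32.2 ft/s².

Fr₁ = 2.40; weak jump

V₁ = q/y₁ = 5.71/0.560 = 10.2 ft/s. Fr₁ = V₁/√(g·y₁) = 10.2/√(32.2×0.560) = 2.40.
Fr₁ = 2.40 lies in the weak range.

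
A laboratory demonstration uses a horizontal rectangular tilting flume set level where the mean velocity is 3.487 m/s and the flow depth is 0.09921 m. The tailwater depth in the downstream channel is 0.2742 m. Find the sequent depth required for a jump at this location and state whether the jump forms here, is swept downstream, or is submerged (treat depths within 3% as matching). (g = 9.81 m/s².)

Fr₁ = V₁/√(g·y₁) = 3.487/√(9.81×0.09921) = 3.535.
Conjugate-depth relation: y₂/y₁ = ½[√(1 + 8Fr₁²) − 1] = ½[√100.95 − 1] = 4.524.
y₂ = 4.524 × 0.09921 = 0.4488 m.
Tailwater y_tw = 0.2742 m: y_tw < y₂, so the jump is swept downstream.

y₂ = 0.4488 m; the jump is swept downstream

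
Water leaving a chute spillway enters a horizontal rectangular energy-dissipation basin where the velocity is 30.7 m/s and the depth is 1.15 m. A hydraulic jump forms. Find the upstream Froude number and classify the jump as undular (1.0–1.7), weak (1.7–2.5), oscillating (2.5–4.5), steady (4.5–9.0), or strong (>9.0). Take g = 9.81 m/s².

Fr₁ = 9.14; strong jump

Fr₁ = V₁/√(g·y₁) = 30.7/√(9.81×1.15) = 9.14.
Fr₁ = 9.14 lies in the strong range.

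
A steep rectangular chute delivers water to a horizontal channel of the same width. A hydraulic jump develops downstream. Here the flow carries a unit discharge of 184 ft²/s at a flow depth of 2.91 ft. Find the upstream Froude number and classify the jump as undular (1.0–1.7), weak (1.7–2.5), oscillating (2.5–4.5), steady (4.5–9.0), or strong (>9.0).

V₁ = q/y₁ = 184/2.91 = 63.2 ft/s. Fr₁ = V₁/√(g·y₁) = 63.2/√(32.2×2.91) = 6.53.
Fr₁ = 6.53 lies in the steady range.

Fr₁ = 6.53; steady jump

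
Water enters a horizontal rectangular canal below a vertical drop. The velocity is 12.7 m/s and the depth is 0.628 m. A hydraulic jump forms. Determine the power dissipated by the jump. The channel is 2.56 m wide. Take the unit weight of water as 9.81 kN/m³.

Fr₁ = V₁/√(g·y₁) = 12.7/√(9.81×0.628) = 5.12.
Conjugate-depth relation: y₂/y₁ = ½[√(1 + 8Fr₁²) − 1] = ½[√210.4 − 1] = 6.75.
y₂ = 6.75 × 0.628 = 4.24 m.
Head loss: ΔE = (y₂ − y₁)³/(4y₁y₂) = (4.24 − 0.628)³/(4×0.628×4.24) = 47.2/10.7 = 4.43 m.
q = V₁·y₁ = 12.7 × 0.628 = 7.98 m²/s. Q = q·b = 7.98 × 2.56 = 20.4 m³/s. P = γ·Q·ΔE = 9.81 × 20.4 × 4.43 = 887 kW.

P = 887 kW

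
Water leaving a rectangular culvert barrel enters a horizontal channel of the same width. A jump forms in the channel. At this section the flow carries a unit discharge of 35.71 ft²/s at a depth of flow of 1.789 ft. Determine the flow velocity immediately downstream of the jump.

V₂ = 6.137 ft/s

V₁ = q/y₁ = 35.71/1.789 = 19.96 ft/s. Fr₁ = V₁/√(g·y₁) = 19.96/√(32.2×1.789) = 2.630.
Conjugate-depth relation: y₂/y₁ = ½[√(1 + 8Fr₁²) − 1] = ½[√56.333 − 1] = 3.253.
y₂ = 3.253 × 1.789 = 5.819 ft.
V₂ = q/y₂ = 35.71/5.819 = 6.137 ft/s.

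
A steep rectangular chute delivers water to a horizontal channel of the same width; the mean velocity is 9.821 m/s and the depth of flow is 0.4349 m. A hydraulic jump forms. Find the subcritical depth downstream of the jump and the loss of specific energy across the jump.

y₂ = 2.715 m; ΔE = 2.510 m

Fr₁ = V₁/√(g·y₁) = 9.821/√(9.81×0.4349) = 4.755.
Bélanger equation: y₂/y₁ = ½[√(1 + 8Fr₁²) − 1] = ½[√181.86 − 1] = 6.243.
y₂ = 6.243 × 0.4349 = 2.715 m.
q = V₁·y₁ = 9.821 × 0.4349 = 4.271 m²/s. V₂ = q/y₂ = 4.271/2.715 = 1.573 m/s. E₁ = y₁ + V₁²/2g = 5.351 m; E₂ = y₂ + V₂²/2g = 2.841 m. ΔE = E₁ − E₂ = 2.510 m.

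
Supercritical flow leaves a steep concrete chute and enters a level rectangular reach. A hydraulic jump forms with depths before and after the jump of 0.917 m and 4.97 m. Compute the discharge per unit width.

q = 11.5 m²/s

For a rectangular channel the momentum equation gives q² = ½·g·y₁·y₂·(y₁ + y₂) = ½×9.81×0.917×4.97×5.89 = 132.
q = √132 = 11.5 m²/s.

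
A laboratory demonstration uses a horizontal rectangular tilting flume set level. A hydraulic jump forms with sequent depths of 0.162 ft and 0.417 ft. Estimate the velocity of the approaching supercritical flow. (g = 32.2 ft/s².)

For a rectangular channel the momentum equation gives q² = ½·g·y₁·y₂·(y₁ + y₂) = ½×32.2×0.162×0.417×0.579 = 0.630.
q = √0.630 = 0.794 ft²/s.
V₁ = q/y₁ = 0.794/0.162 = 4.90 ft/s.

V₁ = 4.90 ft/s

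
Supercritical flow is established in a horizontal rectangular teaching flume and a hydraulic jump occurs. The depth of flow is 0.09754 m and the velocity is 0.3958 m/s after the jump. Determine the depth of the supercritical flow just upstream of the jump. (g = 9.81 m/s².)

y₁ = 0.02535 m

Fr₂ = V₂/√(g·y₂) = 0.3958/√(9.81×0.09754) = 0.4046.
From the momentum equation (using Fr₂), y₁/y₂ = ½[√(1 + 8Fr₂²) − 1] = ½[√2.3098 − 1] = 0.2599.
y₁ = 0.2599 × 0.09754 = 0.02535 m.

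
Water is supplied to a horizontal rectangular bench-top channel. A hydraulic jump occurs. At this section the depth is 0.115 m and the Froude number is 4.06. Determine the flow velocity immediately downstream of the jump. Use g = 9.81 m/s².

Fr₁ = 4.06 (given).
Conjugate-depth relation: y₂/y₁ = ½[√(1 + 8Fr₁²) − 1] = ½[√132.9 − 1] = 5.26.
y₂ = 5.26 × 0.115 = 0.605 m.
V₁ = Fr₁·√(g·y₁) = 4.06×√(9.81×0.115) = 4.31 m/s; q = V₁·y₁ = 0.496 m²/s.
V₂ = q/y₂ = 0.496/0.605 = 0.819 m/s.

V₂ = 0.819 m/s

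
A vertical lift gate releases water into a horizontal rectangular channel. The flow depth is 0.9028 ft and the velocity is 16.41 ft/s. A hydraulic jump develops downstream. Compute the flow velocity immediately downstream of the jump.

Fr₁ = V₁/√(g·y₁) = 16.41/√(32.2×0.9028) = 3.044.
From the momentum equation for a rectangular channel, y₂/y₁ = ½[√(1 + 8Fr₁²) − 1] = ½[√75.107 − 1] = 3.833.
y₂ = 3.833 × 0.9028 = 3.461 ft.
q = V₁·y₁ = 16.41 × 0.9028 = 14.81 ft²/s.
V₂ = q/y₂ = 14.81/3.461 = 4.281 ft/s.

V₂ = 4.281 ft/s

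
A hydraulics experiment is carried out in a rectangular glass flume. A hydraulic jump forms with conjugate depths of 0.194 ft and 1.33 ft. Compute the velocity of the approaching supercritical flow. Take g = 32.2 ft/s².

V₁ = 13.0 ft/s

For a rectangular channel the momentum equation gives q² = ½·g·y₁·y₂·(y₁ + y₂) = ½×32.2×0.194×1.33×1.52 = 6.33.
q = √6.33 = 2.52 ft²/s.
V₁ = q/y₁ = 2.52/0.194 = 13.0 ft/s.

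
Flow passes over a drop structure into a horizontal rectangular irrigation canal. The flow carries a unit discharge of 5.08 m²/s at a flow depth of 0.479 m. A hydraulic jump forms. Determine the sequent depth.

y₂ = 3.08 m

V₁ = q/y₁ = 5.08/0.479 = 10.6 m/s. Fr₁ = V₁/√(g·y₁) = 10.6/√(9.81×0.479) = 4.89.
Sequent-depth ratio: y₂/y₁ = ½[√(1 + 8Fr₁²) − 1] = ½[√192.5 − 1] = 6.44.
y₂ = 6.44 × 0.479 = 3.08 m.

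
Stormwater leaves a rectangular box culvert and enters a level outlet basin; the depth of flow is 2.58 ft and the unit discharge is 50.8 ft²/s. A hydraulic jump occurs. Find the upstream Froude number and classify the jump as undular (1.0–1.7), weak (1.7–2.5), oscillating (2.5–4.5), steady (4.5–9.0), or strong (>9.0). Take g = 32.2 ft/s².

Fr₁ = 2.16; weak jump

V₁ = q/y₁ = 50.8/2.58 = 19.7 ft/s. Fr₁ = V₁/√(g·y₁) = 19.7/√(32.2×2.58) = 2.16.
Fr₁ = 2.16 lies in the weak range.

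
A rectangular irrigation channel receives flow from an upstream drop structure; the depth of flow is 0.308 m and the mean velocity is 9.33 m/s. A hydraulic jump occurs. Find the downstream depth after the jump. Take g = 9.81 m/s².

Fr₁ = V₁/√(g·y₁) = 9.33/√(9.81×0.308) = 5.37.
By Bélanger, y₂/y₁ = ½[√(1 + 8Fr₁²) − 1] = ½[√231.5 − 1] = 7.11.
y₂ = 7.11 × 0.308 = 2.19 m.

y₂ = 2.19 m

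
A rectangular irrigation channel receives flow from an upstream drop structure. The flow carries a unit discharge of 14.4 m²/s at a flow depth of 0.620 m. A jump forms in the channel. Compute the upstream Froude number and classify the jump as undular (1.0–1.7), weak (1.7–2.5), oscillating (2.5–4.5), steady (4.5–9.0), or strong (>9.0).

Fr₁ = 9.42; strong jump

V₁ = q/y₁ = 14.4/0.620 = 23.2 m/s. Fr₁ = V₁/√(g·y₁) = 23.2/√(9.81×0.620) = 9.42.
Fr₁ = 9.42 lies in the strong range.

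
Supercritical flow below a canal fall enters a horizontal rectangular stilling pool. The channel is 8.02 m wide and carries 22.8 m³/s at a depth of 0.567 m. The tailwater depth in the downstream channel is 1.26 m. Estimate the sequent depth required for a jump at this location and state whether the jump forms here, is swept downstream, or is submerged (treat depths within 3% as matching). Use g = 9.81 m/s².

q = Q/b = 22.8/8.02 = 2.84 m²/s; V₁ = q/y₁ = 5.01 m/s. Fr₁ = V₁/√(g·y₁) = 2.13.
Conjugate-depth relation: y₂/y₁ = ½[√(1 + 8Fr₁²) − 1] = ½[√37.16 − 1] = 2.55.
y₂ = 2.55 × 0.567 = 1.44 m.
Tailwater y_tw = 1.26 m: y_tw < y₂, so the jump is swept downstream.

y₂ = 1.44 m; the jump is swept downstream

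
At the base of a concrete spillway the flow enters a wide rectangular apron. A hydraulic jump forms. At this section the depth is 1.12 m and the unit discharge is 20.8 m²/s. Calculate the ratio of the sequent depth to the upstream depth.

y₂/y₁ = 7.44

V₁ = q/y₁ = 20.8/1.12 = 18.6 m/s. Fr₁ = V₁/√(g·y₁) = 18.6/√(9.81×1.12) = 5.60.
Bélanger equation: y₂/y₁ = ½[√(1 + 8Fr₁²) − 1] = ½[√252.1 − 1] = 7.44.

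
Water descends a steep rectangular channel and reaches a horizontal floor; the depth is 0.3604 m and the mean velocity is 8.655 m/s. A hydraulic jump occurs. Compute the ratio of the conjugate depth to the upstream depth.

y₂/y₁ = 6.029

Fr₁ = V₁/√(g·y₁) = 8.655/√(9.81×0.3604) = 4.603.
Bélanger equation: y₂/y₁ = ½[√(1 + 8Fr₁²) − 1] = ½[√170.50 − 1] = 6.029.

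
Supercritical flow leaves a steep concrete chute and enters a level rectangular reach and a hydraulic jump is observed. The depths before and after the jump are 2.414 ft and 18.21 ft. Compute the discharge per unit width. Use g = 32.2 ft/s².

q = 120.8 ft²/s

For a rectangular channel the momentum equation gives q² = ½·g·y₁·y₂·(y₁ + y₂) = ½×32.2×2.414×18.21×20.62 = 14596.
q = √14596 = 120.8 ft²/s.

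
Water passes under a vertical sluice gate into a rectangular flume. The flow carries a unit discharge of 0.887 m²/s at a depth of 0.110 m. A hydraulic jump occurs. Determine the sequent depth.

y₂ = 1.15 m

V₁ = q/y₁ = 0.887/0.110 = 8.06 m/s. Fr₁ = V₁/√(g·y₁) = 8.06/√(9.81×0.110) = 7.76.
Sequent-depth ratio: y₂/y₁ = ½[√(1 + 8Fr₁²) − 1] = ½[√483.0 − 1] = 10.5.
y₂ = 10.5 × 0.110 = 1.15 m.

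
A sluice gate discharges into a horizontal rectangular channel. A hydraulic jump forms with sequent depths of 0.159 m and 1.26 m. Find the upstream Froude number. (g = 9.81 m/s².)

For a rectangular channel the momentum equation gives q² = ½·g·y₁·y₂·(y₁ + y₂) = ½×9.81×0.159×1.26×1.42 = 1.39.
q = √1.39 = 1.18 m²/s.
V₁ = q/y₁ = 7.43 m/s; Fr₁ = V₁/√(g·y₁) = 5.95.

Fr₁ = 5.95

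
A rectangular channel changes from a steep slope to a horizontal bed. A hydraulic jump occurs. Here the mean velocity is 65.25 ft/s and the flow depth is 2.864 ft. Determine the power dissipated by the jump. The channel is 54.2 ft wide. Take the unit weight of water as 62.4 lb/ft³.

P = 48327 hp

Fr₁ = V₁/√(g·y₁) = 65.25/√(32.2×2.864) = 6.795.
By Bélanger, y₂/y₁ = ½[√(1 + 8Fr₁²) − 1] = ½[√370.34 − 1] = 9.122.
y₂ = 9.122 × 2.864 = 26.13 ft.
q = V₁·y₁ = 65.25 × 2.864 = 186.9 ft²/s. V₂ = q/y₂ = 186.9/26.13 = 7.153 ft/s. E₁ = y₁ + V₁²/2g = 68.98 ft; E₂ = y₂ + V₂²/2g = 26.92 ft. ΔE = E₁ − E₂ = 42.06 ft.
Q = q·b = 186.9 × 54.2 = 10129 cfs. P = γ·Q·ΔE/550 = 62.4 × 10129 × 42.06 / 550 = 48327 hp.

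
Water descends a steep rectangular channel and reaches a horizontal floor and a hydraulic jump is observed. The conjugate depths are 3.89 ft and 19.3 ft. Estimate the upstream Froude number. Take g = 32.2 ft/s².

For a rectangular channel the momentum equation gives q² = ½·g·y₁·y₂·(y₁ + y₂) = ½×32.2×3.89×19.3×23.2 = 28031.
q = √28031 = 167 ft²/s.
V₁ = q/y₁ = 43.0 ft/s; Fr₁ = V₁/√(g·y₁) = 3.85.

Fr₁ = 3.85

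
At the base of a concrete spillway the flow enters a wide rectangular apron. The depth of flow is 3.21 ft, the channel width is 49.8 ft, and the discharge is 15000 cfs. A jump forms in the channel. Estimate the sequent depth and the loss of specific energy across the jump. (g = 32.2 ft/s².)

q = Q/b = 15000/49.8 = 301 ft²/s; V₁ = q/y₁ = 93.8 ft/s. Fr₁ = V₁/√(g·y₁) = 9.23.
Bélanger equation: y₂/y₁ = ½[√(1 + 8Fr₁²) − 1] = ½[√682.5 − 1] = 12.6.
y₂ = 12.6 × 3.21 = 40.3 ft.
V₂ = q/y₂ = 301/40.3 = 7.47 ft/s. E₁ = y₁ + V₁²/2g = 140 ft; E₂ = y₂ + V₂²/2g = 41.2 ft. ΔE = E₁ − E₂ = 98.7 ft.

y₂ = 40.3 ft; ΔE = 98.7 ft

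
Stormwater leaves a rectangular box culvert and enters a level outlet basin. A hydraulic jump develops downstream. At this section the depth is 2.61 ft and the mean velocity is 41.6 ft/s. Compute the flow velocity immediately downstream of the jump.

Fr₁ = V₁/√(g·y₁) = 41.6/√(32.2×2.61) = 4.54.
By Bélanger, y₂/y₁ = ½[√(1 + 8Fr₁²) − 1] = ½[√165.7 − 1] = 5.94.
y₂ = 5.94 × 2.61 = 15.5 ft.
q = V₁·y₁ = 41.6 × 2.61 = 109 ft²/s.
V₂ = q/y₂ = 109/15.5 = 7.01 ft/s.

V₂ = 7.01 ft/s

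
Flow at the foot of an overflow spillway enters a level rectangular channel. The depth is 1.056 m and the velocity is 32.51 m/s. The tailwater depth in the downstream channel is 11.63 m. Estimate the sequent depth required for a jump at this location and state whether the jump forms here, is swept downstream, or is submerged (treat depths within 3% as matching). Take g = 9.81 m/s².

y₂ = 14.57 m; the jump is swept downstream

Fr₁ = V₁/√(g·y₁) = 32.51/√(9.81×1.056) = 10.10.
Sequent-depth ratio: y₂/y₁ = ½[√(1 + 8Fr₁²) − 1] = ½[√817.19 − 1] = 13.79.
y₂ = 13.79 × 1.056 = 14.57 m.
Tailwater y_tw = 11.63 m: y_tw < y₂, so the jump is swept downstream.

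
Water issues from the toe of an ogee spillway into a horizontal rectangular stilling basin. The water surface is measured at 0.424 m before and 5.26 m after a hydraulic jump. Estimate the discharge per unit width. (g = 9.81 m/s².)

For a rectangular channel the momentum equation gives q² = ½·g·y₁·y₂·(y₁ + y₂) = ½×9.81×0.424×5.26×5.68 = 62.2.
q = √62.2 = 7.89 m²/s.

q = 7.89 m²/s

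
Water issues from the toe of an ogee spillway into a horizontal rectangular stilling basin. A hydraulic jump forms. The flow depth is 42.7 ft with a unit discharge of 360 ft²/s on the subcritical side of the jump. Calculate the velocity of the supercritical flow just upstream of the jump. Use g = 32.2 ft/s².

V₁ = 89.2 ft/s

V₂ = q/y₂ = 360/42.7 = 8.43 ft/s; Fr₂ = V₂/√(g·y₂) = 0.227.
Applying the sequent-depth relation in reverse, y₁/y₂ = ½[√(1 + 8Fr₂²) − 1] = ½[√1.414 − 1] = 0.0945.
y₁ = 0.0945 × 42.7 = 4.03 ft.
V₁ = q/y₁ = 360/4.03 = 89.2 ft/s.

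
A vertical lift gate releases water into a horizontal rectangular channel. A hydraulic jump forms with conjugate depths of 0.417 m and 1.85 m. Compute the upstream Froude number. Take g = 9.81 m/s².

Fr₁ = 3.47

For a rectangular channel the momentum equation gives q² = ½·g·y₁·y₂·(y₁ + y₂) = ½×9.81×0.417×1.85×2.27 = 8.58.
q = √8.58 = 2.93 m²/s.
V₁ = q/y₁ = 7.02 m/s; Fr₁ = V₁/√(g·y₁) = 3.47.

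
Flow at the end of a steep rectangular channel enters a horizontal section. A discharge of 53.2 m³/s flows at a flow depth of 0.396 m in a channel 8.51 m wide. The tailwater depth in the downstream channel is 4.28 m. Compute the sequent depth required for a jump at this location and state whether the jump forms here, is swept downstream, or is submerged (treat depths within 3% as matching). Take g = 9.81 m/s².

y₂ = 4.29 m; the jump forms here

q = Q/b = 53.2/8.51 = 6.25 m²/s; V₁ = q/y₁ = 15.8 m/s. Fr₁ = V₁/√(g·y₁) = 8.01.
By Bélanger, y₂/y₁ = ½[√(1 + 8Fr₁²) − 1] = ½[√514.2 − 1] = 10.8.
y₂ = 10.8 × 0.396 = 4.29 m.
Tailwater y_tw = 4.28 m: y_tw ≈ y₂, so the jump forms here.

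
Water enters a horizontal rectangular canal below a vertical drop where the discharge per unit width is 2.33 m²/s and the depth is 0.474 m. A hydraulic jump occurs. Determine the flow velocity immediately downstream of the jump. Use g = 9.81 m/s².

V₂ = 1.78 m/s

V₁ = q/y₁ = 2.33/0.474 = 4.92 m/s. Fr₁ = V₁/√(g·y₁) = 4.92/√(9.81×0.474) = 2.28.
By Bélanger, y₂/y₁ = ½[√(1 + 8Fr₁²) − 1] = ½[√42.57 − 1] = 2.76.
y₂ = 2.76 × 0.474 = 1.31 m.
V₂ = q/y₂ = 2.33/1.31 = 1.78 m/s.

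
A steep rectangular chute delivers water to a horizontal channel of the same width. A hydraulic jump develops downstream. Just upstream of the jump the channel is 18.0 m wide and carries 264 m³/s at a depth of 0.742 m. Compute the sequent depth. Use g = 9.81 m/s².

y₂ = 7.33 m

q = Q/b = 264/18.0 = 14.7 m²/s; V₁ = q/y₁ = 19.8 m/s. Fr₁ = V₁/√(g·y₁) = 7.33.
Conjugate-depth relation: y₂/y₁ = ½[√(1 + 8Fr₁²) − 1] = ½[√430.4 − 1] = 9.87.
y₂ = 9.87 × 0.742 = 7.33 m.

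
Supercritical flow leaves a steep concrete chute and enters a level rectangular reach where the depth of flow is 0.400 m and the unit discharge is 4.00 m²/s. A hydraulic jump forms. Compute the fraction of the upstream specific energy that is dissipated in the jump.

ΔE/E₁ = 0.495 (49.5%)

V₁ = q/y₁ = 4.00/0.400 = 10.0 m/s. Fr₁ = V₁/√(g·y₁) = 10.0/√(9.81×0.400) = 5.05.
Conjugate-depth relation: y₂/y₁ = ½[√(1 + 8Fr₁²) − 1] = ½[√204.9 − 1] = 6.66.
y₂ = 6.66 × 0.400 = 2.66 m.
E₁ = y₁ + V₁²/2g = 5.50 m. ΔE = (y₂ − y₁)³/(4y₁y₂) = 2.72 m. ΔE/E₁ = 2.72/5.50 = 0.495.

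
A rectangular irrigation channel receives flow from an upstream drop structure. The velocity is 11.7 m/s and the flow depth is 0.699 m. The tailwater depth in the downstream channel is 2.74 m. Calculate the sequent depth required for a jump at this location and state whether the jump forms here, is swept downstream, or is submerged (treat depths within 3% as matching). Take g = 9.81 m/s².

Fr₁ = V₁/√(g·y₁) = 11.7/√(9.81×0.699) = 4.47.
Conjugate-depth relation: y₂/y₁ = ½[√(1 + 8Fr₁²) − 1] = ½[√160.7 − 1] = 5.84.
y₂ = 5.84 × 0.699 = 4.08 m.
Tailwater y_tw = 2.74 m: y_tw < y₂, so the jump is swept downstream.

y₂ = 4.08 m; the jump is swept downstream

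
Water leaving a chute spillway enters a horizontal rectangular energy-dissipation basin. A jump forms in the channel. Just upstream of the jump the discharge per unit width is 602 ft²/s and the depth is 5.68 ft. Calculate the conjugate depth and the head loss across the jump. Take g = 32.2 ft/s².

y₂ = 60.2 ft; ΔE = 118 ft

V₁ = q/y₁ = 602/5.68 = 106 ft/s. Fr₁ = V₁/√(g·y₁) = 106/√(32.2×5.68) = 7.84.
Sequent-depth ratio: y₂/y₁ = ½[√(1 + 8Fr₁²) − 1] = ½[√492.3 − 1] = 10.6.
y₂ = 10.6 × 5.68 = 60.2 ft.
Head loss: ΔE = (y₂ − y₁)³/(4y₁y₂) = (60.2 − 5.68)³/(4×5.68×60.2) = 161843/1367 = 118 ft.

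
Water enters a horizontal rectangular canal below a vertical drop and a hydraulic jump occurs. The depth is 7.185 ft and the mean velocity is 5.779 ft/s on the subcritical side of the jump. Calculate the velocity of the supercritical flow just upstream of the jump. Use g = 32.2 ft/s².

Fr₂ = V₂/√(g·y₂) = 5.779/√(32.2×7.185) = 0.3799.
Applying the sequent-depth relation in reverse, y₁/y₂ = ½[√(1 + 8Fr₂²) − 1] = ½[√2.1548 − 1] = 0.2340.
y₁ = 0.2340 × 7.185 = 1.681 ft.
V₁ = q/y₁ = 41.52/1.681 = 24.70 ft/s.

V₁ = 24.70 ft/s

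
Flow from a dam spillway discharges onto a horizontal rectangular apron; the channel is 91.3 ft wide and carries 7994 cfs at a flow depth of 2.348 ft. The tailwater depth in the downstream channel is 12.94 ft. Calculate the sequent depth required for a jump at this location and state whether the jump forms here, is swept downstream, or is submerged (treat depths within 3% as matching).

q = Q/b = 7994/91.3 = 87.56 ft²/s; V₁ = q/y₁ = 37.29 ft/s. Fr₁ = V₁/√(g·y₁) = 4.289.
From the momentum equation for a rectangular channel, y₂/y₁ = ½[√(1 + 8Fr₁²) − 1] = ½[√148.14 − 1] = 5.586.
y₂ = 5.586 × 2.348 = 13.12 ft.
Tailwater y_tw = 12.94 ft: y_tw ≈ y₂, so the jump forms here.

y₂ = 13.12 ft; the jump forms here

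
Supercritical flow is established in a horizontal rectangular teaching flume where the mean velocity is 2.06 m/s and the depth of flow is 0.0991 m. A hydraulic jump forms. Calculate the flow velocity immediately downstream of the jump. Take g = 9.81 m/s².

Fr₁ = V₁/√(g·y₁) = 2.06/√(9.81×0.0991) = 2.09.
From the momentum equation for a rectangular channel, y₂/y₁ = ½[√(1 + 8Fr₁²) − 1] = ½[√35.92 − 1] = 2.50.
y₂ = 2.50 × 0.0991 = 0.247 m.
q = V₁·y₁ = 2.06 × 0.0991 = 0.204 m²/s.
V₂ = q/y₂ = 0.204/0.247 = 0.825 m/s.

V₂ = 0.825 m/s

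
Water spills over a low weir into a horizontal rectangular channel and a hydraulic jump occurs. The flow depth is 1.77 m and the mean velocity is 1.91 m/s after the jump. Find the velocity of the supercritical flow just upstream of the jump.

V₁ = 5.99 m/s

Fr₂ = V₂/√(g·y₂) = 1.91/√(9.81×1.77) = 0.458.
Applying the sequent-depth relation in reverse, y₁/y₂ = ½[√(1 + 8Fr₂²) − 1] = ½[√2.681 − 1] = 0.319.
y₁ = 0.319 × 1.77 = 0.564 m.
V₁ = q/y₁ = 3.38/0.564 = 5.99 m/s.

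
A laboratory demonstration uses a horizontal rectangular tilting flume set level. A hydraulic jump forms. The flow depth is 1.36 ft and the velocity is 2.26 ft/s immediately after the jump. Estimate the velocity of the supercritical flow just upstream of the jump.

V₁ = 11.6 ft/s

Fr₂ = V₂/√(g·y₂) = 2.26/√(32.2×1.36) = 0.342.
From the momentum equation (using Fr₂), y₁/y₂ = ½[√(1 + 8Fr₂²) − 1] = ½[√1.933 − 1] = 0.195.
y₁ = 0.195 × 1.36 = 0.265 ft.
V₁ = q/y₁ = 3.07/0.265 = 11.6 ft/s.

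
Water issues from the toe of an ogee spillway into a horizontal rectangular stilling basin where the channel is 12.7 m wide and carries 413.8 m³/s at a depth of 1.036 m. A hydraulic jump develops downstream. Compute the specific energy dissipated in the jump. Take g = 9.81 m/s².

q = Q/b = 413.8/12.7 = 32.58 m²/s; V₁ = q/y₁ = 31.45 m/s. Fr₁ = V₁/√(g·y₁) = 9.865.
From the momentum equation for a rectangular channel, y₂/y₁ = ½[√(1 + 8Fr₁²) − 1] = ½[√779.60 − 1] = 13.46.
y₂ = 13.46 × 1.036 = 13.95 m.
V₂ = q/y₂ = 32.58/13.95 = 2.336 m/s. E₁ = y₁ + V₁²/2g = 51.45 m; E₂ = y₂ + V₂²/2g = 14.22 m. ΔE = E₁ − E₂ = 37.23 m.

ΔE = 37.23 m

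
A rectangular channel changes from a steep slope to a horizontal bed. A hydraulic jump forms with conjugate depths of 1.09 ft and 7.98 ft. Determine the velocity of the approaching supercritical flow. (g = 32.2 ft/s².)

For a rectangular channel the momentum equation gives q² = ½·g·y₁·y₂·(y₁ + y₂) = ½×32.2×1.09×7.98×9.07 = 1270.
q = √1270 = 35.6 ft²/s.
V₁ = q/y₁ = 35.6/1.09 = 32.7 ft/s.

V₁ = 32.7 ft/s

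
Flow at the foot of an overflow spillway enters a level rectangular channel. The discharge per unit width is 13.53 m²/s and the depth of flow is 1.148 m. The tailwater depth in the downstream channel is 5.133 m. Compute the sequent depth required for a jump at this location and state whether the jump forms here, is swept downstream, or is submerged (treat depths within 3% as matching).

y₂ = 5.157 m; the jump forms here

V₁ = q/y₁ = 13.53/1.148 = 11.79 m/s. Fr₁ = V₁/√(g·y₁) = 11.79/√(9.81×1.148) = 3.512.
By Bélanger, y₂/y₁ = ½[√(1 + 8Fr₁²) − 1] = ½[√99.671 − 1] = 4.492.
y₂ = 4.492 × 1.148 = 5.157 m.
Tailwater y_tw = 5.133 m: y_tw ≈ y₂, so the jump forms here.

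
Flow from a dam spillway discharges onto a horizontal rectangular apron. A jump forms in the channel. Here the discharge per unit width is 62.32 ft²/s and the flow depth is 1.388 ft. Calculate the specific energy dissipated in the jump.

ΔE = 19.80 ft

V₁ = q/y₁ = 62.32/1.388 = 44.90 ft/s. Fr₁ = V₁/√(g·y₁) = 44.90/√(32.2×1.388) = 6.716.
Bélanger equation: y₂/y₁ = ½[√(1 + 8Fr₁²) − 1] = ½[√361.84 − 1] = 9.011.
y₂ = 9.011 × 1.388 = 12.51 ft.
V₂ = q/y₂ = 62.32/12.51 = 4.983 ft/s. E₁ = y₁ + V₁²/2g = 32.69 ft; E₂ = y₂ + V₂²/2g = 12.89 ft. ΔE = E₁ − E₂ = 19.80 ft.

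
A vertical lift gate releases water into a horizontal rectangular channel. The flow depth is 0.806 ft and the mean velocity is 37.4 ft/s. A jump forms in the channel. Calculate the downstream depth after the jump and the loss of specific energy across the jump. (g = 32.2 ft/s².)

y₂ = 7.97 ft; ΔE = 14.3 ft

Fr₁ = V₁/√(g·y₁) = 37.4/√(32.2×0.806) = 7.34.
By Bélanger, y₂/y₁ = ½[√(1 + 8Fr₁²) − 1] = ½[√432.2 − 1] = 9.89.
y₂ = 9.89 × 0.806 = 7.97 ft.
Head loss: ΔE = (y₂ − y₁)³/(4y₁y₂) = (7.97 − 0.806)³/(4×0.806×7.97) = 368/25.7 = 14.3 ft.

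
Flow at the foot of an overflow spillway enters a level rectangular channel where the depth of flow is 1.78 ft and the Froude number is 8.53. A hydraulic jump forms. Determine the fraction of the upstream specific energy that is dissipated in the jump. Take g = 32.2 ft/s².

Fr₁ = 8.53 (given).
Conjugate-depth relation: y₂/y₁ = ½[√(1 + 8Fr₁²) − 1] = ½[√583.1 − 1] = 11.6.
y₂ = 11.6 × 1.78 = 20.6 ft.
E₁ = y₁(1 + Fr₁²/2) = 1.78×(1 + 8.53²/2) = 66.5 ft. ΔE = (y₂ − y₁)³/(4y₁y₂) = 45.5 ft. ΔE/E₁ = 45.5/66.5 = 0.683.

ΔE/E₁ = 0.683 (68.3%)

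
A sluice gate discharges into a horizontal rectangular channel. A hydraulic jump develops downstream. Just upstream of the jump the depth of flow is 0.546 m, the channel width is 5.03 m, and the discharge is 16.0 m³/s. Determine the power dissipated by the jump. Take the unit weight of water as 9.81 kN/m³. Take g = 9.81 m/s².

q = Q/b = 16.0/5.03 = 3.18 m²/s; V₁ = q/y₁ = 5.83 m/s. Fr₁ = V₁/√(g·y₁) = 2.52.
Conjugate-depth relation: y₂/y₁ = ½[√(1 + 8Fr₁²) − 1] = ½[√51.69 − 1] = 3.09.
y₂ = 3.09 × 0.546 = 1.69 m.
V₂ = q/y₂ = 3.18/1.69 = 1.88 m/s. E₁ = y₁ + V₁²/2g = 2.28 m; E₂ = y₂ + V₂²/2g = 1.87 m. ΔE = E₁ − E₂ = 0.405 m.
P = γ·Q·ΔE = 9.81 × 16.0 × 0.405 = 63.6 kW.

P = 63.6 kW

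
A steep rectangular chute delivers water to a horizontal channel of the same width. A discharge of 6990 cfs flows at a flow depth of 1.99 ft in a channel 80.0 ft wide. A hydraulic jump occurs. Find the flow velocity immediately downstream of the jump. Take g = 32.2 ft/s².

q = Q/b = 6990/80.0 = 87.4 ft²/s; V₁ = q/y₁ = 43.9 ft/s. Fr₁ = V₁/√(g·y₁) = 5.49.
From the momentum equation for a rectangular channel, y₂/y₁ = ½[√(1 + 8Fr₁²) − 1] = ½[√241.7 − 1] = 7.27.
y₂ = 7.27 × 1.99 = 14.5 ft.
V₂ = q/y₂ = 87.4/14.5 = 6.04 ft/s.

V₂ = 6.04 ft/s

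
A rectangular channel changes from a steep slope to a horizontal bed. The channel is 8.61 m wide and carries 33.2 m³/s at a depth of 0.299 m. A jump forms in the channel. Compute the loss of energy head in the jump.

ΔE = 5.66 m

q = Q/b = 33.2/8.61 = 3.86 m²/s; V₁ = q/y₁ = 12.9 m/s. Fr₁ = V₁/√(g·y₁) = 7.53.
Bélanger equation: y₂/y₁ = ½[√(1 + 8Fr₁²) − 1] = ½[√454.6 − 1] = 10.2.
y₂ = 10.2 × 0.299 = 3.04 m.
V₂ = q/y₂ = 3.86/3.04 = 1.27 m/s. E₁ = y₁ + V₁²/2g = 8.78 m; E₂ = y₂ + V₂²/2g = 3.12 m. ΔE = E₁ − E₂ = 5.66 m.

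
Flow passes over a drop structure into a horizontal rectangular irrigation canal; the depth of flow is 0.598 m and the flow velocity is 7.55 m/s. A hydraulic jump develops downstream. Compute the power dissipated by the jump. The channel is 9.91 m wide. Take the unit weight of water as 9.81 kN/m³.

P = 422 kW

Fr₁ = V₁/√(g·y₁) = 7.55/√(9.81×0.598) = 3.12.
From the momentum equation for a rectangular channel, y₂/y₁ = ½[√(1 + 8Fr₁²) − 1] = ½[√78.73 − 1] = 3.94.
y₂ = 3.94 × 0.598 = 2.35 m.
q = V₁·y₁ = 7.55 × 0.598 = 4.51 m²/s. V₂ = q/y₂ = 4.51/2.35 = 1.92 m/s. E₁ = y₁ + V₁²/2g = 3.50 m; E₂ = y₂ + V₂²/2g = 2.54 m. ΔE = E₁ − E₂ = 0.962 m.
Q = q·b = 4.51 × 9.91 = 44.7 m³/s. P = γ·Q·ΔE = 9.81 × 44.7 × 0.962 = 422 kW.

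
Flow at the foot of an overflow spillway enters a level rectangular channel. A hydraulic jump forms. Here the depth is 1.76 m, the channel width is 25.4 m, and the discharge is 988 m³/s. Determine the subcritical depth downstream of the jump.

y₂ = 12.4 m

q = Q/b = 988/25.4 = 38.9 m²/s; V₁ = q/y₁ = 22.1 m/s. Fr₁ = V₁/√(g·y₁) = 5.32.
Conjugate-depth relation: y₂/y₁ = ½[√(1 + 8Fr₁²) − 1] = ½[√227.3 − 1] = 7.04.
y₂ = 7.04 × 1.76 = 12.4 m.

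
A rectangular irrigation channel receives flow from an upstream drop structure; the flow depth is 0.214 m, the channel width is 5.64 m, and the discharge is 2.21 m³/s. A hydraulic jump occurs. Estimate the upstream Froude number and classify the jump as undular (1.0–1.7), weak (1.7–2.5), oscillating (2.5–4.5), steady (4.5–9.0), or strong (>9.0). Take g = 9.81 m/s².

q = Q/b = 2.21/5.64 = 0.392 m²/s; V₁ = q/y₁ = 1.83 m/s. Fr₁ = V₁/√(g·y₁) = 1.26.
Fr₁ = 1.26 lies in the undular range.

Fr₁ = 1.26; undular jump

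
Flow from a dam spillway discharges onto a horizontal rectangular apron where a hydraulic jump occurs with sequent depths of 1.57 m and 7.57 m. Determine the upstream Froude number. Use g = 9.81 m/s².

For a rectangular channel the momentum equation gives q² = ½·g·y₁·y₂·(y₁ + y₂) = ½×9.81×1.57×7.57×9.14 = 533.
q = √533 = 23.1 m²/s.
V₁ = q/y₁ = 14.7 m/s; Fr₁ = V₁/√(g·y₁) = 3.75.

Fr₁ = 3.75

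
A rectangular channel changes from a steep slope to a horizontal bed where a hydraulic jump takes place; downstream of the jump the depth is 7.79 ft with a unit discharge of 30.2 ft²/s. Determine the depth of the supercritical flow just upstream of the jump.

V₂ = q/y₂ = 30.2/7.79 = 3.88 ft/s; Fr₂ = V₂/√(g·y₂) = 0.245.
Applying the sequent-depth relation in reverse, y₁/y₂ = ½[√(1 + 8Fr₂²) − 1] = ½[√1.479 − 1] = 0.108.
y₁ = 0.108 × 7.79 = 0.842 ft.

y₁ = 0.842 ft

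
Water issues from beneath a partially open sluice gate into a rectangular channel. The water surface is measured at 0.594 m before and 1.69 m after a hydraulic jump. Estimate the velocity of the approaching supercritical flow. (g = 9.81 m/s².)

For a rectangular channel the momentum equation gives q² = ½·g·y₁·y₂·(y₁ + y₂) = ½×9.81×0.594×1.69×2.28 = 11.2.
q = √11.2 = 3.35 m²/s.
V₁ = q/y₁ = 3.35/0.594 = 5.65 m/s.

V₁ = 5.65 m/s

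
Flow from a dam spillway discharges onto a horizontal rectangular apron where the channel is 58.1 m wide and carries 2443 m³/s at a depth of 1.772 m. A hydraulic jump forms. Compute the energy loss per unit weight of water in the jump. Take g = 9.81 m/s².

q = Q/b = 2443/58.1 = 42.05 m²/s; V₁ = q/y₁ = 23.73 m/s. Fr₁ = V₁/√(g·y₁) = 5.691.
Sequent-depth ratio: y₂/y₁ = ½[√(1 + 8Fr₁²) − 1] = ½[√260.13 − 1] = 7.564.
y₂ = 7.564 × 1.772 = 13.40 m.
V₂ = q/y₂ = 42.05/13.40 = 3.137 m/s. E₁ = y₁ + V₁²/2g = 30.47 m; E₂ = y₂ + V₂²/2g = 13.91 m. ΔE = E₁ − E₂ = 16.57 m.

ΔE = 16.57 m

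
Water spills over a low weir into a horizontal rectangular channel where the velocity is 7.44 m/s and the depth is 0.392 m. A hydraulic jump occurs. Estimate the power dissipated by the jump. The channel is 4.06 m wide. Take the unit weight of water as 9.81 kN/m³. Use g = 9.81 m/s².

P = 137 kW

Fr₁ = V₁/√(g·y₁) = 7.44/√(9.81×0.392) = 3.79.
From the momentum equation for a rectangular channel, y₂/y₁ = ½[√(1 + 8Fr₁²) − 1] = ½[√116.2 − 1] = 4.89.
y₂ = 4.89 × 0.392 = 1.92 m.
Head loss: ΔE = (y₂ − y₁)³/(4y₁y₂) = (1.92 − 0.392)³/(4×0.392×1.92) = 3.54/3.00 = 1.18 m.
q = V₁·y₁ = 7.44 × 0.392 = 2.92 m²/s. Q = q·b = 2.92 × 4.06 = 11.8 m³/s. P = γ·Q·ΔE = 9.81 × 11.8 × 1.18 = 137 kW.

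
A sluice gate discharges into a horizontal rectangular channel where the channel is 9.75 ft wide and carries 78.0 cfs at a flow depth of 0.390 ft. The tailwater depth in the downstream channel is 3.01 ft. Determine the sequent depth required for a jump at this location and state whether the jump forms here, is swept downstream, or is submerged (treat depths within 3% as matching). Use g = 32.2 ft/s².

y₂ = 3.00 ft; the jump forms here

q = Q/b = 78.0/9.75 = 8.00 ft²/s; V₁ = q/y₁ = 20.5 ft/s. Fr₁ = V₁/√(g·y₁) = 5.79.
Conjugate-depth relation: y₂/y₁ = ½[√(1 + 8Fr₁²) − 1] = ½[√269.1 − 1] = 7.70.
y₂ = 7.70 × 0.390 = 3.00 ft.
Tailwater y_tw = 3.01 ft: y_tw ≈ y₂, so the jump forms here.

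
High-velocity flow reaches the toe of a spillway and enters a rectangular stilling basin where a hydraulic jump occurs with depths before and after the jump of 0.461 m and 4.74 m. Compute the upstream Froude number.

For a rectangular channel the momentum equation gives q² = ½·g·y₁·y₂·(y₁ + y₂) = ½×9.81×0.461×4.74×5.20 = 55.7.
q = √55.7 = 7.47 m²/s.
V₁ = q/y₁ = 16.2 m/s; Fr₁ = V₁/√(g·y₁) = 7.62.

Fr₁ = 7.62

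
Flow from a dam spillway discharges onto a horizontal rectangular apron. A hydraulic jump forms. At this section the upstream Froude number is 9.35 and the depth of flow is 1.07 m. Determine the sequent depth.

y₂ = 13.6 m

Fr₁ = 9.35 (given).
Conjugate-depth relation: y₂/y₁ = ½[√(1 + 8Fr₁²) − 1] = ½[√700.4 − 1] = 12.7.
y₂ = 12.7 × 1.07 = 13.6 m.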